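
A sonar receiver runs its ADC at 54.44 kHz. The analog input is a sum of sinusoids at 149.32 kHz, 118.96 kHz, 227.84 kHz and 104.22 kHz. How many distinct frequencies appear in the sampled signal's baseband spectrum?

3

fs/2 = 27.22 kHz.
149.32 kHz mod fs = 40.44 kHz.
40.44 kHz > fs/2 = 27.22 kHz, folds to fs − 40.44 kHz = 14 kHz.
118.96 kHz mod fs = 10.08 kHz.
10.08 kHz ≤ fs/2 = 27.22 kHz, appears at 10.08 kHz.
227.84 kHz mod fs = 10.08 kHz.
10.08 kHz ≤ fs/2 = 27.22 kHz, appears at 10.08 kHz.
104.22 kHz mod fs = 49.78 kHz.
49.78 kHz > fs/2 = 27.22 kHz, folds to fs − 49.78 kHz = 4.66 kHz.
Distinct values: {4.66 kHz, 10.08 kHz, 14 kHz} → 3.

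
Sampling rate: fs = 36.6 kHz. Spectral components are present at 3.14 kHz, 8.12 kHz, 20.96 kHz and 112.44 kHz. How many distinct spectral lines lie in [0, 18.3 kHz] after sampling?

fs/2 = 18.3 kHz.
3.14 kHz ≤ fs/2 = 18.3 kHz, passes unchanged.
8.12 kHz ≤ fs/2 = 18.3 kHz, passes unchanged.
20.96 kHz > fs/2 = 18.3 kHz, folds to fs − 20.96 kHz = 15.64 kHz.
112.44 kHz mod fs = 2.64 kHz.
2.64 kHz ≤ fs/2 = 18.3 kHz, appears at 2.64 kHz.
Distinct values: {2.64 kHz, 3.14 kHz, 8.12 kHz, 15.64 kHz} → 4.

4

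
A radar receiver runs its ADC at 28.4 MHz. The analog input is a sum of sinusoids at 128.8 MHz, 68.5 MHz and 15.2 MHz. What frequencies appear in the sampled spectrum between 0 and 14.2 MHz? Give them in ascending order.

11.7 MHz, 13.2 MHz

fs/2 = 14.2 MHz.
128.8 MHz mod fs = 15.2 MHz.
15.2 MHz > fs/2 = 14.2 MHz, folds to fs − 15.2 MHz = 13.2 MHz.
68.5 MHz mod fs = 11.7 MHz.
11.7 MHz ≤ fs/2 = 14.2 MHz, appears at 11.7 MHz.
15.2 MHz > fs/2 = 14.2 MHz, folds to fs − 15.2 MHz = 13.2 MHz.
Distinct values: {11.7 MHz, 13.2 MHz}.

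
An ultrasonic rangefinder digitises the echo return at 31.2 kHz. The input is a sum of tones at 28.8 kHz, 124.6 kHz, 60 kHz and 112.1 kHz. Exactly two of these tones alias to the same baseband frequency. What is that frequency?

2.4 kHz

fs/2 = 15.6 kHz.
28.8 kHz > fs/2 = 15.6 kHz, folds to fs − 28.8 kHz = 2.4 kHz.
124.6 kHz mod fs = 31 kHz.
31 kHz > fs/2 = 15.6 kHz, folds to fs − 31 kHz = 0.2 kHz.
60 kHz mod fs = 28.8 kHz.
28.8 kHz > fs/2 = 15.6 kHz, folds to fs − 28.8 kHz = 2.4 kHz.
112.1 kHz mod fs = 18.5 kHz.
18.5 kHz > fs/2 = 15.6 kHz, folds to fs − 18.5 kHz = 12.7 kHz.
28.8 kHz and 60 kHz both map to 2.4 kHz.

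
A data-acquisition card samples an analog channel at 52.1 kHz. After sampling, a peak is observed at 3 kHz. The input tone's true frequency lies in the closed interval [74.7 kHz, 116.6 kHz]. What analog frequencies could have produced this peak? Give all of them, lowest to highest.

Frequencies that alias to 3 kHz are k·fs ± 3 kHz for integer k ≥ 0.
k=0: 3 kHz.
k=1: 49.1 kHz, 55.1 kHz.
k=2: 101.2 kHz, 107.2 kHz.
k=3: 153.3 kHz, 159.3 kHz.
Within [74.7 kHz, 116.6 kHz]: 101.2 kHz, 107.2 kHz.

101.2 kHz, 107.2 kHz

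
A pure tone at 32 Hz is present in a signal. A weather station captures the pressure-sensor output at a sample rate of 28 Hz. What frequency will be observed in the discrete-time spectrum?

4 Hz

32 Hz mod fs = 4 Hz.
4 Hz ≤ fs/2 = 14 Hz, appears at 4 Hz.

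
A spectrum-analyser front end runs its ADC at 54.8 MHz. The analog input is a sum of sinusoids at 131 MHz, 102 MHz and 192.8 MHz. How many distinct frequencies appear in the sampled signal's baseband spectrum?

3

fs/2 = 27.4 MHz.
131 MHz mod fs = 21.4 MHz.
21.4 MHz ≤ fs/2 = 27.4 MHz, appears at 21.4 MHz.
102 MHz mod fs = 47.2 MHz.
47.2 MHz > fs/2 = 27.4 MHz, folds to fs − 47.2 MHz = 7.6 MHz.
192.8 MHz mod fs = 28.4 MHz.
28.4 MHz > fs/2 = 27.4 MHz, folds to fs − 28.4 MHz = 26.4 MHz.
Distinct values: {7.6 MHz, 21.4 MHz, 26.4 MHz} → 3.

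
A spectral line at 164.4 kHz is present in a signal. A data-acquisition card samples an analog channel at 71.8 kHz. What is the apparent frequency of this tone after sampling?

164.4 kHz mod fs = 20.8 kHz.
20.8 kHz ≤ fs/2 = 35.9 kHz, appears at 20.8 kHz.

20.8 kHz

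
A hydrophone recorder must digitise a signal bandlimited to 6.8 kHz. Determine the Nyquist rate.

Nyquist rate = 2 × 6.8 kHz = 13.6 kHz.

13.6 kHz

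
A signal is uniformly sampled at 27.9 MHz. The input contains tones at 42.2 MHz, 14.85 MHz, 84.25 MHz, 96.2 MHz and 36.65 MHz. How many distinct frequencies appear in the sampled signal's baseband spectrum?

5

fs/2 = 13.95 MHz.
42.2 MHz mod fs = 14.3 MHz.
14.3 MHz > fs/2 = 13.95 MHz, folds to fs − 14.3 MHz = 13.6 MHz.
14.85 MHz > fs/2 = 13.95 MHz, folds to fs − 14.85 MHz = 13.05 MHz.
84.25 MHz mod fs = 0.55 MHz.
0.55 MHz ≤ fs/2 = 13.95 MHz, appears at 0.55 MHz.
96.2 MHz mod fs = 12.5 MHz.
12.5 MHz ≤ fs/2 = 13.95 MHz, appears at 12.5 MHz.
36.65 MHz mod fs = 8.75 MHz.
8.75 MHz ≤ fs/2 = 13.95 MHz, appears at 8.75 MHz.
Distinct values: {0.55 MHz, 8.75 MHz, 12.5 MHz, 13.05 MHz, 13.6 MHz} → 5.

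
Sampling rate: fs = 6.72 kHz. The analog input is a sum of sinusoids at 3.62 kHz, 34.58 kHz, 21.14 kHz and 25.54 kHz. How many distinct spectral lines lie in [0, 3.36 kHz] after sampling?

fs/2 = 3.36 kHz.
3.62 kHz > fs/2 = 3.36 kHz, folds to fs − 3.62 kHz = 3.1 kHz.
34.58 kHz mod fs = 0.98 kHz.
0.98 kHz ≤ fs/2 = 3.36 kHz, appears at 0.98 kHz.
21.14 kHz mod fs = 0.98 kHz.
0.98 kHz ≤ fs/2 = 3.36 kHz, appears at 0.98 kHz.
25.54 kHz mod fs = 5.38 kHz.
5.38 kHz > fs/2 = 3.36 kHz, folds to fs − 5.38 kHz = 1.34 kHz.
Distinct values: {0.98 kHz, 1.34 kHz, 3.1 kHz} → 3.

3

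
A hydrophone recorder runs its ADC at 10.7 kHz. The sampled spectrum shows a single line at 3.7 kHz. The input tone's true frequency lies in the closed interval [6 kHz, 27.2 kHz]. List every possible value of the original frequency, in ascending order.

Frequencies that alias to 3.7 kHz are k·fs ± 3.7 kHz for integer k ≥ 0.
k=0: 3.7 kHz.
k=1: 7 kHz, 14.4 kHz.
k=2: 17.7 kHz, 25.1 kHz.
k=3: 28.4 kHz, 35.8 kHz.
Within [6 kHz, 27.2 kHz]: 7 kHz, 14.4 kHz, 17.7 kHz, 25.1 kHz.

7 kHz, 14.4 kHz, 17.7 kHz, 25.1 kHz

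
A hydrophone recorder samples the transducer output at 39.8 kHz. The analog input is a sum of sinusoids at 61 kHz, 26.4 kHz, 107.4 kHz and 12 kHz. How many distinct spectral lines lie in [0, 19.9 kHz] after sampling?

fs/2 = 19.9 kHz.
61 kHz mod fs = 21.2 kHz.
21.2 kHz > fs/2 = 19.9 kHz, folds to fs − 21.2 kHz = 18.6 kHz.
26.4 kHz > fs/2 = 19.9 kHz, folds to fs − 26.4 kHz = 13.4 kHz.
107.4 kHz mod fs = 27.8 kHz.
27.8 kHz > fs/2 = 19.9 kHz, folds to fs − 27.8 kHz = 12 kHz.
12 kHz ≤ fs/2 = 19.9 kHz, passes unchanged.
Distinct values: {12 kHz, 13.4 kHz, 18.6 kHz} → 3.

3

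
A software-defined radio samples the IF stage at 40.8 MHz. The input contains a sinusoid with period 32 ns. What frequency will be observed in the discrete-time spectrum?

T = 32 ns → f = 1/T = 31.25 MHz.
31.25 MHz > fs/2 = 20.4 MHz, folds to fs − 31.25 MHz = 9.55 MHz.

9.55 MHz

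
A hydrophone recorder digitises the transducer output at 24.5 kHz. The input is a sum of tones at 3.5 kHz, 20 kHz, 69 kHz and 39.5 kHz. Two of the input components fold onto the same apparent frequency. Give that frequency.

fs/2 = 12.25 kHz.
3.5 kHz ≤ fs/2 = 12.25 kHz, passes unchanged.
20 kHz > fs/2 = 12.25 kHz, folds to fs − 20 kHz = 4.5 kHz.
69 kHz mod fs = 20 kHz.
20 kHz > fs/2 = 12.25 kHz, folds to fs − 20 kHz = 4.5 kHz.
39.5 kHz mod fs = 15 kHz.
15 kHz > fs/2 = 12.25 kHz, folds to fs − 15 kHz = 9.5 kHz.
20 kHz and 69 kHz both map to 4.5 kHz.

4.5 kHz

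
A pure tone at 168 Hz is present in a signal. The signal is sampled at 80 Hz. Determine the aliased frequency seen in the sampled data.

8 Hz

168 Hz mod fs = 8 Hz.
8 Hz ≤ fs/2 = 40 Hz, appears at 8 Hz.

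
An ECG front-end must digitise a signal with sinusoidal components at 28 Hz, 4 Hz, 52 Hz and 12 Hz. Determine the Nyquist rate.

104 Hz

Highest-frequency component: 52 Hz.
Nyquist rate = 2 × 52 Hz = 104 Hz.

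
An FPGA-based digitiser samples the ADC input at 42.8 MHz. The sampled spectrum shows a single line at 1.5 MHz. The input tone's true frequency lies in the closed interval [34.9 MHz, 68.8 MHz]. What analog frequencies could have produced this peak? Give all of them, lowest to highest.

41.3 MHz, 44.3 MHz

Frequencies that alias to 1.5 MHz are k·fs ± 1.5 MHz for integer k ≥ 0.
k=0: 1.5 MHz.
k=1: 41.3 MHz, 44.3 MHz.
k=2: 84.1 MHz, 87.1 MHz.
Within [34.9 MHz, 68.8 MHz]: 41.3 MHz, 44.3 MHz.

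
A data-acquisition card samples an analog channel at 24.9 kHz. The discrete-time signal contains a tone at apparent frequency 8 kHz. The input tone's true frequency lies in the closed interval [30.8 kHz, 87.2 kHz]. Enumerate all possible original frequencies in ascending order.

32.9 kHz, 41.8 kHz, 57.8 kHz, 66.7 kHz, 82.7 kHz

Frequencies that alias to 8 kHz are k·fs ± 8 kHz for integer k ≥ 0.
k=0: 8 kHz.
k=1: 16.9 kHz, 32.9 kHz.
k=2: 41.8 kHz, 57.8 kHz.
k=3: 66.7 kHz, 82.7 kHz.
k=4: 91.6 kHz, 107.6 kHz.
Within [30.8 kHz, 87.2 kHz]: 32.9 kHz, 41.8 kHz, 57.8 kHz, 66.7 kHz, 82.7 kHz.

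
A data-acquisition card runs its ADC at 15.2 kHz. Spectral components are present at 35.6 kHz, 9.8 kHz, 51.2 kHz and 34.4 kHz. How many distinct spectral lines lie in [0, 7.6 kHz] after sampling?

fs/2 = 7.6 kHz.
35.6 kHz mod fs = 5.2 kHz.
5.2 kHz ≤ fs/2 = 7.6 kHz, appears at 5.2 kHz.
9.8 kHz > fs/2 = 7.6 kHz, folds to fs − 9.8 kHz = 5.4 kHz.
51.2 kHz mod fs = 5.6 kHz.
5.6 kHz ≤ fs/2 = 7.6 kHz, appears at 5.6 kHz.
34.4 kHz mod fs = 4 kHz.
4 kHz ≤ fs/2 = 7.6 kHz, appears at 4 kHz.
Distinct values: {4 kHz, 5.2 kHz, 5.4 kHz, 5.6 kHz} → 4.

4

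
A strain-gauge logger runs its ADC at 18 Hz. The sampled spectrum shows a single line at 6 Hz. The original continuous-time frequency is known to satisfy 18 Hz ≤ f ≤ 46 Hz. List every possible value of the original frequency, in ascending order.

Frequencies that alias to 6 Hz are k·fs ± 6 Hz for integer k ≥ 0.
k=0: 6 Hz.
k=1: 12 Hz, 24 Hz.
k=2: 30 Hz, 42 Hz.
k=3: 48 Hz, 60 Hz.
Within [18 Hz, 46 Hz]: 24 Hz, 30 Hz, 42 Hz.

24 Hz, 30 Hz, 42 Hz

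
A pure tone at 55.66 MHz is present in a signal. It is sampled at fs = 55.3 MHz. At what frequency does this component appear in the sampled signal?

55.66 MHz mod fs = 0.36 MHz.
0.36 MHz ≤ fs/2 = 27.65 MHz, appears at 0.36 MHz.

0.36 MHz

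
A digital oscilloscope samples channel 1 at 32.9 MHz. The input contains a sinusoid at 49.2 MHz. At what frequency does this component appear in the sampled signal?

16.3 MHz

49.2 MHz mod fs = 16.3 MHz.
16.3 MHz ≤ fs/2 = 16.45 MHz, appears at 16.3 MHz.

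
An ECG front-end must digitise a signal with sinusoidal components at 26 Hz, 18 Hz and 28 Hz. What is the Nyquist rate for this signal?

Highest-frequency component: 28 Hz.
Nyquist rate = 2 × 28 Hz = 56 Hz.

56 Hz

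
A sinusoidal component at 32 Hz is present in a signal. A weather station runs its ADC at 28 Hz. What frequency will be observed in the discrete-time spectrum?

4 Hz

32 Hz mod fs = 4 Hz.
4 Hz ≤ fs/2 = 14 Hz, appears at 4 Hz.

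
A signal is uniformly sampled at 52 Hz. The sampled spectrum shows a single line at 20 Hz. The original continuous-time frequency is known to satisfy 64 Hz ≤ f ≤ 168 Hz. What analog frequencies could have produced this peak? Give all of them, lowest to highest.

Frequencies that alias to 20 Hz are k·fs ± 20 Hz for integer k ≥ 0.
k=0: 20 Hz.
k=1: 32 Hz, 72 Hz.
k=2: 84 Hz, 124 Hz.
k=3: 136 Hz, 176 Hz.
k=4: 188 Hz, 228 Hz.
Within [64 Hz, 168 Hz]: 72 Hz, 84 Hz, 124 Hz, 136 Hz.

72 Hz, 84 Hz, 124 Hz, 136 Hz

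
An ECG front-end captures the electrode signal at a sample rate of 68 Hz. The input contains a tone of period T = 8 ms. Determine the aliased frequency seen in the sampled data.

11 Hz

T = 8 ms → f = 1/T = 125 Hz.
125 Hz mod fs = 57 Hz.
57 Hz > fs/2 = 34 Hz, folds to fs − 57 Hz = 11 Hz.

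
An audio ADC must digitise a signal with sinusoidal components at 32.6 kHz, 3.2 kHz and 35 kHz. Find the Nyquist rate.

70 kHz

Highest-frequency component: 35 kHz.
Nyquist rate = 2 × 35 kHz = 70 kHz.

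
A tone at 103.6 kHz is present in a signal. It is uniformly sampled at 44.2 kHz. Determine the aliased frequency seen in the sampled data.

15.2 kHz

103.6 kHz mod fs = 15.2 kHz.
15.2 kHz ≤ fs/2 = 22.1 kHz, appears at 15.2 kHz.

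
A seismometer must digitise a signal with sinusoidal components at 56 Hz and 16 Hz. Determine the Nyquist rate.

Highest-frequency component: 56 Hz.
Nyquist rate = 2 × 56 Hz = 112 Hz.

112 Hz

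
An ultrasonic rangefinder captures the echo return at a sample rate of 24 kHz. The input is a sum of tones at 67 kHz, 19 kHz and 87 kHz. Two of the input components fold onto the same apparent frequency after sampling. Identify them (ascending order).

19 kHz, 67 kHz

fs/2 = 12 kHz.
67 kHz mod fs = 19 kHz.
19 kHz > fs/2 = 12 kHz, folds to fs − 19 kHz = 5 kHz.
19 kHz > fs/2 = 12 kHz, folds to fs − 19 kHz = 5 kHz.
87 kHz mod fs = 15 kHz.
15 kHz > fs/2 = 12 kHz, folds to fs − 15 kHz = 9 kHz.
19 kHz and 67 kHz both map to 5 kHz.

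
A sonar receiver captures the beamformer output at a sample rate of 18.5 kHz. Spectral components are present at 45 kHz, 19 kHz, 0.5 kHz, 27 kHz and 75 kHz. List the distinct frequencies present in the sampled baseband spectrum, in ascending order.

fs/2 = 9.25 kHz.
45 kHz mod fs = 8 kHz.
8 kHz ≤ fs/2 = 9.25 kHz, appears at 8 kHz.
19 kHz mod fs = 0.5 kHz.
0.5 kHz ≤ fs/2 = 9.25 kHz, appears at 0.5 kHz.
0.5 kHz ≤ fs/2 = 9.25 kHz, passes unchanged.
27 kHz mod fs = 8.5 kHz.
8.5 kHz ≤ fs/2 = 9.25 kHz, appears at 8.5 kHz.
75 kHz mod fs = 1 kHz.
1 kHz ≤ fs/2 = 9.25 kHz, appears at 1 kHz.
Distinct values: {0.5 kHz, 1 kHz, 8 kHz, 8.5 kHz}.

0.5 kHz, 1 kHz, 8 kHz, 8.5 kHz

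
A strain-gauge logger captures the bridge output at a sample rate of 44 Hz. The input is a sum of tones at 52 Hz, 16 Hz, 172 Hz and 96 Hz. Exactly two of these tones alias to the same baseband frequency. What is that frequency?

fs/2 = 22 Hz.
52 Hz mod fs = 8 Hz.
8 Hz ≤ fs/2 = 22 Hz, appears at 8 Hz.
16 Hz ≤ fs/2 = 22 Hz, passes unchanged.
172 Hz mod fs = 40 Hz.
40 Hz > fs/2 = 22 Hz, folds to fs − 40 Hz = 4 Hz.
96 Hz mod fs = 8 Hz.
8 Hz ≤ fs/2 = 22 Hz, appears at 8 Hz.
52 Hz and 96 Hz both map to 8 Hz.

8 Hz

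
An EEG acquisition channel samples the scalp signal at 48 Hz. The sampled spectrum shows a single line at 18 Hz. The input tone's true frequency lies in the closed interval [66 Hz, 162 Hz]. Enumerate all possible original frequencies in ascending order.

Frequencies that alias to 18 Hz are k·fs ± 18 Hz for integer k ≥ 0.
k=0: 18 Hz.
k=1: 30 Hz, 66 Hz.
k=2: 78 Hz, 114 Hz.
k=3: 126 Hz, 162 Hz.
k=4: 174 Hz, 210 Hz.
Within [66 Hz, 162 Hz]: 66 Hz, 78 Hz, 114 Hz, 126 Hz, 162 Hz.

66 Hz, 78 Hz, 114 Hz, 126 Hz, 162 Hz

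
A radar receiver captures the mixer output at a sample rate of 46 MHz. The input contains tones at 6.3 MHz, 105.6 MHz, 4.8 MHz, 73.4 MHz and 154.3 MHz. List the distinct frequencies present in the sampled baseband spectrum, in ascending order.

fs/2 = 23 MHz.
6.3 MHz ≤ fs/2 = 23 MHz, passes unchanged.
105.6 MHz mod fs = 13.6 MHz.
13.6 MHz ≤ fs/2 = 23 MHz, appears at 13.6 MHz.
4.8 MHz ≤ fs/2 = 23 MHz, passes unchanged.
73.4 MHz mod fs = 27.4 MHz.
27.4 MHz > fs/2 = 23 MHz, folds to fs − 27.4 MHz = 18.6 MHz.
154.3 MHz mod fs = 16.3 MHz.
16.3 MHz ≤ fs/2 = 23 MHz, appears at 16.3 MHz.
Distinct values: {4.8 MHz, 6.3 MHz, 13.6 MHz, 16.3 MHz, 18.6 MHz}.

4.8 MHz, 6.3 MHz, 13.6 MHz, 16.3 MHz, 18.6 MHz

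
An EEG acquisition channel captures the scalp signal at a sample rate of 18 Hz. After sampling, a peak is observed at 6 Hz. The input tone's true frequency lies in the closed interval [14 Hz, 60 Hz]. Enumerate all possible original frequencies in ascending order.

Frequencies that alias to 6 Hz are k·fs ± 6 Hz for integer k ≥ 0.
k=0: 6 Hz.
k=1: 12 Hz, 24 Hz.
k=2: 30 Hz, 42 Hz.
k=3: 48 Hz, 60 Hz.
k=4: 66 Hz, 78 Hz.
Within [14 Hz, 60 Hz]: 24 Hz, 30 Hz, 42 Hz, 48 Hz, 60 Hz.

24 Hz, 30 Hz, 42 Hz, 48 Hz, 60 Hz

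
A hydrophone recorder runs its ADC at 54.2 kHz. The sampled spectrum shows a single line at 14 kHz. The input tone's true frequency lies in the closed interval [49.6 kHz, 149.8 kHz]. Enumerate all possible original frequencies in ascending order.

68.2 kHz, 94.4 kHz, 122.4 kHz, 148.6 kHz

Frequencies that alias to 14 kHz are k·fs ± 14 kHz for integer k ≥ 0.
k=0: 14 kHz.
k=1: 40.2 kHz, 68.2 kHz.
k=2: 94.4 kHz, 122.4 kHz.
k=3: 148.6 kHz, 176.6 kHz.
k=4: 202.8 kHz, 230.8 kHz.
Within [49.6 kHz, 149.8 kHz]: 68.2 kHz, 94.4 kHz, 122.4 kHz, 148.6 kHz.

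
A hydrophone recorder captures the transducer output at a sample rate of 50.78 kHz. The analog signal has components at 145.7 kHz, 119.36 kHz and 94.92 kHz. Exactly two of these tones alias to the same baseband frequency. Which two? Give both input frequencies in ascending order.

94.92 kHz, 145.7 kHz

fs/2 = 25.39 kHz.
145.7 kHz mod fs = 44.14 kHz.
44.14 kHz > fs/2 = 25.39 kHz, folds to fs − 44.14 kHz = 6.64 kHz.
119.36 kHz mod fs = 17.8 kHz.
17.8 kHz ≤ fs/2 = 25.39 kHz, appears at 17.8 kHz.
94.92 kHz mod fs = 44.14 kHz.
44.14 kHz > fs/2 = 25.39 kHz, folds to fs − 44.14 kHz = 6.64 kHz.
94.92 kHz and 145.7 kHz both map to 6.64 kHz.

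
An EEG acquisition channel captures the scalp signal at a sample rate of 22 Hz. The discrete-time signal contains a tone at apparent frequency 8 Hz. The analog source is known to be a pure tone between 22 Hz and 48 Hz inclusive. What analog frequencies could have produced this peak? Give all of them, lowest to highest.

30 Hz, 36 Hz

Frequencies that alias to 8 Hz are k·fs ± 8 Hz for integer k ≥ 0.
k=0: 8 Hz.
k=1: 14 Hz, 30 Hz.
k=2: 36 Hz, 52 Hz.
k=3: 58 Hz, 74 Hz.
Within [22 Hz, 48 Hz]: 30 Hz, 36 Hz.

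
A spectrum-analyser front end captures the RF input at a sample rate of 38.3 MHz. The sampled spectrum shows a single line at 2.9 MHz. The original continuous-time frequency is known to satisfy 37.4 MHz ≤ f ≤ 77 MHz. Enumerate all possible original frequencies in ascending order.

41.2 MHz, 73.7 MHz

Frequencies that alias to 2.9 MHz are k·fs ± 2.9 MHz for integer k ≥ 0.
k=0: 2.9 MHz.
k=1: 35.4 MHz, 41.2 MHz.
k=2: 73.7 MHz, 79.5 MHz.
k=3: 112 MHz, 117.8 MHz.
Within [37.4 MHz, 77 MHz]: 41.2 MHz, 73.7 MHz.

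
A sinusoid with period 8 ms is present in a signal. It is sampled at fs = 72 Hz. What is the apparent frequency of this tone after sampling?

19 Hz

T = 8 ms → f = 1/T = 125 Hz.
125 Hz mod fs = 53 Hz.
53 Hz > fs/2 = 36 Hz, folds to fs − 53 Hz = 19 Hz.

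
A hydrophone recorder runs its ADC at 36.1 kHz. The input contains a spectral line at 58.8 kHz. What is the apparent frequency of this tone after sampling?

58.8 kHz mod fs = 22.7 kHz.
22.7 kHz > fs/2 = 18.05 kHz, folds to fs − 22.7 kHz = 13.4 kHz.

13.4 kHz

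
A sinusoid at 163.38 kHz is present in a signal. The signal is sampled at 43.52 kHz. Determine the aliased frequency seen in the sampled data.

10.7 kHz

163.38 kHz mod fs = 32.82 kHz.
32.82 kHz > fs/2 = 21.76 kHz, folds to fs − 32.82 kHz = 10.7 kHz.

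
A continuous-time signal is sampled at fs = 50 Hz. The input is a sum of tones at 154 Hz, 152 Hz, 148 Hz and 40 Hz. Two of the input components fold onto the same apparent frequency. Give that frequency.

fs/2 = 25 Hz.
154 Hz mod fs = 4 Hz.
4 Hz ≤ fs/2 = 25 Hz, appears at 4 Hz.
152 Hz mod fs = 2 Hz.
2 Hz ≤ fs/2 = 25 Hz, appears at 2 Hz.
148 Hz mod fs = 48 Hz.
48 Hz > fs/2 = 25 Hz, folds to fs − 48 Hz = 2 Hz.
40 Hz > fs/2 = 25 Hz, folds to fs − 40 Hz = 10 Hz.
148 Hz and 152 Hz both map to 2 Hz.

2 Hz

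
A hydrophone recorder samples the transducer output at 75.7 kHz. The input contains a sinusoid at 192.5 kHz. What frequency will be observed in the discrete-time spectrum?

192.5 kHz mod fs = 41.1 kHz.
41.1 kHz > fs/2 = 37.85 kHz, folds to fs − 41.1 kHz = 34.6 kHz.

34.6 kHz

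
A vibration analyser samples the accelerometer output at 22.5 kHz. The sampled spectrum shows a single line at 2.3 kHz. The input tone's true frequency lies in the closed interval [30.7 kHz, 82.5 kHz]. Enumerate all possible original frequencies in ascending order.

42.7 kHz, 47.3 kHz, 65.2 kHz, 69.8 kHz

Frequencies that alias to 2.3 kHz are k·fs ± 2.3 kHz for integer k ≥ 0.
k=0: 2.3 kHz.
k=1: 20.2 kHz, 24.8 kHz.
k=2: 42.7 kHz, 47.3 kHz.
k=3: 65.2 kHz, 69.8 kHz.
k=4: 87.7 kHz, 92.3 kHz.
Within [30.7 kHz, 82.5 kHz]: 42.7 kHz, 47.3 kHz, 65.2 kHz, 69.8 kHz.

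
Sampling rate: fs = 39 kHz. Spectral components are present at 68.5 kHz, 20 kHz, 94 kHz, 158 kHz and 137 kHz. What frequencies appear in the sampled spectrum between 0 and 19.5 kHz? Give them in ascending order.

2 kHz, 9.5 kHz, 16 kHz, 19 kHz

fs/2 = 19.5 kHz.
68.5 kHz mod fs = 29.5 kHz.
29.5 kHz > fs/2 = 19.5 kHz, folds to fs − 29.5 kHz = 9.5 kHz.
20 kHz > fs/2 = 19.5 kHz, folds to fs − 20 kHz = 19 kHz.
94 kHz mod fs = 16 kHz.
16 kHz ≤ fs/2 = 19.5 kHz, appears at 16 kHz.
158 kHz mod fs = 2 kHz.
2 kHz ≤ fs/2 = 19.5 kHz, appears at 2 kHz.
137 kHz mod fs = 20 kHz.
20 kHz > fs/2 = 19.5 kHz, folds to fs − 20 kHz = 19 kHz.
Distinct values: {2 kHz, 9.5 kHz, 16 kHz, 19 kHz}.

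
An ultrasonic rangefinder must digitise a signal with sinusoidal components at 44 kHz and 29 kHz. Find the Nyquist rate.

88 kHz

Highest-frequency component: 44 kHz.
Nyquist rate = 2 × 44 kHz = 88 kHz.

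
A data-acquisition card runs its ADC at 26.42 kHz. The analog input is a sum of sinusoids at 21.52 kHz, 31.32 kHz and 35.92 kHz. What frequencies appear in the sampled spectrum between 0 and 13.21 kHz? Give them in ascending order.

4.9 kHz, 9.5 kHz

fs/2 = 13.21 kHz.
21.52 kHz > fs/2 = 13.21 kHz, folds to fs − 21.52 kHz = 4.9 kHz.
31.32 kHz mod fs = 4.9 kHz.
4.9 kHz ≤ fs/2 = 13.21 kHz, appears at 4.9 kHz.
35.92 kHz mod fs = 9.5 kHz.
9.5 kHz ≤ fs/2 = 13.21 kHz, appears at 9.5 kHz.
Distinct values: {4.9 kHz, 9.5 kHz}.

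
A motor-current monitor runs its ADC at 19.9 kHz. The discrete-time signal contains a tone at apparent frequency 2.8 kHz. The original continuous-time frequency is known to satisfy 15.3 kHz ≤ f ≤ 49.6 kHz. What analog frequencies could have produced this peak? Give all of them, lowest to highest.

Frequencies that alias to 2.8 kHz are k·fs ± 2.8 kHz for integer k ≥ 0.
k=0: 2.8 kHz.
k=1: 17.1 kHz, 22.7 kHz.
k=2: 37 kHz, 42.6 kHz.
k=3: 56.9 kHz, 62.5 kHz.
Within [15.3 kHz, 49.6 kHz]: 17.1 kHz, 22.7 kHz, 37 kHz, 42.6 kHz.

17.1 kHz, 22.7 kHz, 37 kHz, 42.6 kHz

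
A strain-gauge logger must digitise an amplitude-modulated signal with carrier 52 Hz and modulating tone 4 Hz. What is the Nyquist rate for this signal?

112 Hz

AM sidebands sit at fc ± fm = 48 Hz and 56 Hz.
Highest-frequency component: 56 Hz.
Nyquist rate = 2 × 56 Hz = 112 Hz.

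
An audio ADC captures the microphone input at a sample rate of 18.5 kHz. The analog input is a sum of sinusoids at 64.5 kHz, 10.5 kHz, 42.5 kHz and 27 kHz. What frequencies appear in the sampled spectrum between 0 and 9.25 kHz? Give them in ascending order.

fs/2 = 9.25 kHz.
64.5 kHz mod fs = 9 kHz.
9 kHz ≤ fs/2 = 9.25 kHz, appears at 9 kHz.
10.5 kHz > fs/2 = 9.25 kHz, folds to fs − 10.5 kHz = 8 kHz.
42.5 kHz mod fs = 5.5 kHz.
5.5 kHz ≤ fs/2 = 9.25 kHz, appears at 5.5 kHz.
27 kHz mod fs = 8.5 kHz.
8.5 kHz ≤ fs/2 = 9.25 kHz, appears at 8.5 kHz.
Distinct values: {5.5 kHz, 8 kHz, 8.5 kHz, 9 kHz}.

5.5 kHz, 8 kHz, 8.5 kHz, 9 kHz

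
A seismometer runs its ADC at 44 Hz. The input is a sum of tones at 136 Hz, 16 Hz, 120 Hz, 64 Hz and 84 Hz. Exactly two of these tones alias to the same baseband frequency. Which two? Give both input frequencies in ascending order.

84 Hz, 136 Hz

fs/2 = 22 Hz.
136 Hz mod fs = 4 Hz.
4 Hz ≤ fs/2 = 22 Hz, appears at 4 Hz.
16 Hz ≤ fs/2 = 22 Hz, passes unchanged.
120 Hz mod fs = 32 Hz.
32 Hz > fs/2 = 22 Hz, folds to fs − 32 Hz = 12 Hz.
64 Hz mod fs = 20 Hz.
20 Hz ≤ fs/2 = 22 Hz, appears at 20 Hz.
84 Hz mod fs = 40 Hz.
40 Hz > fs/2 = 22 Hz, folds to fs − 40 Hz = 4 Hz.
84 Hz and 136 Hz both map to 4 Hz.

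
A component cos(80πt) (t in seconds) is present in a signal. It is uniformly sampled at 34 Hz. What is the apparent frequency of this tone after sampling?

6 Hz

ω = 80π rad/s → f = ω/(2π) = 40 Hz.
40 Hz mod fs = 6 Hz.
6 Hz ≤ fs/2 = 17 Hz, appears at 6 Hz.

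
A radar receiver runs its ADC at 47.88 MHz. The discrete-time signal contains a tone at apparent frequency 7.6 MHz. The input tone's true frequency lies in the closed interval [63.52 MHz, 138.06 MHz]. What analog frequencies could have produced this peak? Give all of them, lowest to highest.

88.16 MHz, 103.36 MHz, 136.04 MHz

Frequencies that alias to 7.6 MHz are k·fs ± 7.6 MHz for integer k ≥ 0.
k=0: 7.6 MHz.
k=1: 40.28 MHz, 55.48 MHz.
k=2: 88.16 MHz, 103.36 MHz.
k=3: 136.04 MHz, 151.24 MHz.
k=4: 183.92 MHz, 199.12 MHz.
Within [63.52 MHz, 138.06 MHz]: 88.16 MHz, 103.36 MHz, 136.04 MHz.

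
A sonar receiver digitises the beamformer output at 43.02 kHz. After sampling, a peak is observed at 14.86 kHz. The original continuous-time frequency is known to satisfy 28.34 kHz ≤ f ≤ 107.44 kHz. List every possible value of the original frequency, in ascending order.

57.88 kHz, 71.18 kHz, 100.9 kHz

Frequencies that alias to 14.86 kHz are k·fs ± 14.86 kHz for integer k ≥ 0.
k=0: 14.86 kHz.
k=1: 28.16 kHz, 57.88 kHz.
k=2: 71.18 kHz, 100.9 kHz.
k=3: 114.2 kHz, 143.92 kHz.
Within [28.34 kHz, 107.44 kHz]: 57.88 kHz, 71.18 kHz, 100.9 kHz.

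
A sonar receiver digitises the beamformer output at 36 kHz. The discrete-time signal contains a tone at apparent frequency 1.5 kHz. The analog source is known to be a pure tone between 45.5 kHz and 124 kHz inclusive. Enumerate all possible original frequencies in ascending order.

Frequencies that alias to 1.5 kHz are k·fs ± 1.5 kHz for integer k ≥ 0.
k=0: 1.5 kHz.
k=1: 34.5 kHz, 37.5 kHz.
k=2: 70.5 kHz, 73.5 kHz.
k=3: 106.5 kHz, 109.5 kHz.
k=4: 142.5 kHz, 145.5 kHz.
Within [45.5 kHz, 124 kHz]: 70.5 kHz, 73.5 kHz, 106.5 kHz, 109.5 kHz.

70.5 kHz, 73.5 kHz, 106.5 kHz, 109.5 kHz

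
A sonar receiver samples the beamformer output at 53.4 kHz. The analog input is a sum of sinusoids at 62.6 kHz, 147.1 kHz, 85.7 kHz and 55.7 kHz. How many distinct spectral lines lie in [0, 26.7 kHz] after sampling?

fs/2 = 26.7 kHz.
62.6 kHz mod fs = 9.2 kHz.
9.2 kHz ≤ fs/2 = 26.7 kHz, appears at 9.2 kHz.
147.1 kHz mod fs = 40.3 kHz.
40.3 kHz > fs/2 = 26.7 kHz, folds to fs − 40.3 kHz = 13.1 kHz.
85.7 kHz mod fs = 32.3 kHz.
32.3 kHz > fs/2 = 26.7 kHz, folds to fs − 32.3 kHz = 21.1 kHz.
55.7 kHz mod fs = 2.3 kHz.
2.3 kHz ≤ fs/2 = 26.7 kHz, appears at 2.3 kHz.
Distinct values: {2.3 kHz, 9.2 kHz, 13.1 kHz, 21.1 kHz} → 4.

4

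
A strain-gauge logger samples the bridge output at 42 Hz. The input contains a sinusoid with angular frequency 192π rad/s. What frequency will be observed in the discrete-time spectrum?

ω = 192π rad/s → f = ω/(2π) = 96 Hz.
96 Hz mod fs = 12 Hz.
12 Hz ≤ fs/2 = 21 Hz, appears at 12 Hz.

12 Hz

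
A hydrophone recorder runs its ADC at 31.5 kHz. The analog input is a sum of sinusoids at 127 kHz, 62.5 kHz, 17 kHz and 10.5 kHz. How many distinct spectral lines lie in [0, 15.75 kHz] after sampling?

fs/2 = 15.75 kHz.
127 kHz mod fs = 1 kHz.
1 kHz ≤ fs/2 = 15.75 kHz, appears at 1 kHz.
62.5 kHz mod fs = 31 kHz.
31 kHz > fs/2 = 15.75 kHz, folds to fs − 31 kHz = 0.5 kHz.
17 kHz > fs/2 = 15.75 kHz, folds to fs − 17 kHz = 14.5 kHz.
10.5 kHz ≤ fs/2 = 15.75 kHz, passes unchanged.
Distinct values: {0.5 kHz, 1 kHz, 10.5 kHz, 14.5 kHz} → 4.

4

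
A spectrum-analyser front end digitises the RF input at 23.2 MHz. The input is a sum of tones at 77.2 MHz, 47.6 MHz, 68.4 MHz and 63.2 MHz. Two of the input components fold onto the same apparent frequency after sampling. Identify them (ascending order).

fs/2 = 11.6 MHz.
77.2 MHz mod fs = 7.6 MHz.
7.6 MHz ≤ fs/2 = 11.6 MHz, appears at 7.6 MHz.
47.6 MHz mod fs = 1.2 MHz.
1.2 MHz ≤ fs/2 = 11.6 MHz, appears at 1.2 MHz.
68.4 MHz mod fs = 22 MHz.
22 MHz > fs/2 = 11.6 MHz, folds to fs − 22 MHz = 1.2 MHz.
63.2 MHz mod fs = 16.8 MHz.
16.8 MHz > fs/2 = 11.6 MHz, folds to fs − 16.8 MHz = 6.4 MHz.
47.6 MHz and 68.4 MHz both map to 1.2 MHz.

47.6 MHz, 68.4 MHz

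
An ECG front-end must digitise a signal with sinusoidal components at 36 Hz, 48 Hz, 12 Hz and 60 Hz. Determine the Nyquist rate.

Highest-frequency component: 60 Hz.
Nyquist rate = 2 × 60 Hz = 120 Hz.

120 Hz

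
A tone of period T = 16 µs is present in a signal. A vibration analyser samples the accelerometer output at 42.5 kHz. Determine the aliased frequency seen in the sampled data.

T = 16 µs → f = 1/T = 62.5 kHz.
62.5 kHz mod fs = 20 kHz.
20 kHz ≤ fs/2 = 21.25 kHz, appears at 20 kHz.

20 kHz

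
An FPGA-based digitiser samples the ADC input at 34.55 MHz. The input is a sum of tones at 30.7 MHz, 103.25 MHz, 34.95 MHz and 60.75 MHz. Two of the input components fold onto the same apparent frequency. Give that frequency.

fs/2 = 17.275 MHz.
30.7 MHz > fs/2 = 17.275 MHz, folds to fs − 30.7 MHz = 3.85 MHz.
103.25 MHz mod fs = 34.15 MHz.
34.15 MHz > fs/2 = 17.275 MHz, folds to fs − 34.15 MHz = 0.4 MHz.
34.95 MHz mod fs = 0.4 MHz.
0.4 MHz ≤ fs/2 = 17.275 MHz, appears at 0.4 MHz.
60.75 MHz mod fs = 26.2 MHz.
26.2 MHz > fs/2 = 17.275 MHz, folds to fs − 26.2 MHz = 8.35 MHz.
34.95 MHz and 103.25 MHz both map to 0.4 MHz.

0.4 MHz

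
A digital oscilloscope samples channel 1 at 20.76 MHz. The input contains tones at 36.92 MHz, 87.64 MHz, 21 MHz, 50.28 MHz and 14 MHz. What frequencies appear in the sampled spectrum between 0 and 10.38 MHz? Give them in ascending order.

fs/2 = 10.38 MHz.
36.92 MHz mod fs = 16.16 MHz.
16.16 MHz > fs/2 = 10.38 MHz, folds to fs − 16.16 MHz = 4.6 MHz.
87.64 MHz mod fs = 4.6 MHz.
4.6 MHz ≤ fs/2 = 10.38 MHz, appears at 4.6 MHz.
21 MHz mod fs = 0.24 MHz.
0.24 MHz ≤ fs/2 = 10.38 MHz, appears at 0.24 MHz.
50.28 MHz mod fs = 8.76 MHz.
8.76 MHz ≤ fs/2 = 10.38 MHz, appears at 8.76 MHz.
14 MHz > fs/2 = 10.38 MHz, folds to fs − 14 MHz = 6.76 MHz.
Distinct values: {0.24 MHz, 4.6 MHz, 6.76 MHz, 8.76 MHz}.

0.24 MHz, 4.6 MHz, 6.76 MHz, 8.76 MHz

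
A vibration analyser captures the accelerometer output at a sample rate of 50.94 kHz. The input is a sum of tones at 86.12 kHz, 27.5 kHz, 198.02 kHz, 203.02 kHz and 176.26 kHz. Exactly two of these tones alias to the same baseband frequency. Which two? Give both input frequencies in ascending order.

fs/2 = 25.47 kHz.
86.12 kHz mod fs = 35.18 kHz.
35.18 kHz > fs/2 = 25.47 kHz, folds to fs − 35.18 kHz = 15.76 kHz.
27.5 kHz > fs/2 = 25.47 kHz, folds to fs − 27.5 kHz = 23.44 kHz.
198.02 kHz mod fs = 45.2 kHz.
45.2 kHz > fs/2 = 25.47 kHz, folds to fs − 45.2 kHz = 5.74 kHz.
203.02 kHz mod fs = 50.2 kHz.
50.2 kHz > fs/2 = 25.47 kHz, folds to fs − 50.2 kHz = 0.74 kHz.
176.26 kHz mod fs = 23.44 kHz.
23.44 kHz ≤ fs/2 = 25.47 kHz, appears at 23.44 kHz.
27.5 kHz and 176.26 kHz both map to 23.44 kHz.

27.5 kHz, 176.26 kHz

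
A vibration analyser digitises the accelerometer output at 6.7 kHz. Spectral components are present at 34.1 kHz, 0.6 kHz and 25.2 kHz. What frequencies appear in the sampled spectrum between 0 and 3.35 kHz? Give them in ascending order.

0.6 kHz, 1.6 kHz

fs/2 = 3.35 kHz.
34.1 kHz mod fs = 0.6 kHz.
0.6 kHz ≤ fs/2 = 3.35 kHz, appears at 0.6 kHz.
0.6 kHz ≤ fs/2 = 3.35 kHz, passes unchanged.
25.2 kHz mod fs = 5.1 kHz.
5.1 kHz > fs/2 = 3.35 kHz, folds to fs − 5.1 kHz = 1.6 kHz.
Distinct values: {0.6 kHz, 1.6 kHz}.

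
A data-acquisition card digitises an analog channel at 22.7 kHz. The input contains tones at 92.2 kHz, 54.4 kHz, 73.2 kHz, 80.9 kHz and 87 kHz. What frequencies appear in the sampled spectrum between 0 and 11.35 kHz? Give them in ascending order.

1.4 kHz, 3.8 kHz, 5.1 kHz, 9 kHz, 9.9 kHz

fs/2 = 11.35 kHz.
92.2 kHz mod fs = 1.4 kHz.
1.4 kHz ≤ fs/2 = 11.35 kHz, appears at 1.4 kHz.
54.4 kHz mod fs = 9 kHz.
9 kHz ≤ fs/2 = 11.35 kHz, appears at 9 kHz.
73.2 kHz mod fs = 5.1 kHz.
5.1 kHz ≤ fs/2 = 11.35 kHz, appears at 5.1 kHz.
80.9 kHz mod fs = 12.8 kHz.
12.8 kHz > fs/2 = 11.35 kHz, folds to fs − 12.8 kHz = 9.9 kHz.
87 kHz mod fs = 18.9 kHz.
18.9 kHz > fs/2 = 11.35 kHz, folds to fs − 18.9 kHz = 3.8 kHz.
Distinct values: {1.4 kHz, 3.8 kHz, 5.1 kHz, 9 kHz, 9.9 kHz}.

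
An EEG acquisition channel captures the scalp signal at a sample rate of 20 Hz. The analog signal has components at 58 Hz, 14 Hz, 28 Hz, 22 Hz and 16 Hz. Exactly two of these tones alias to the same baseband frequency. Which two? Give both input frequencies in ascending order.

fs/2 = 10 Hz.
58 Hz mod fs = 18 Hz.
18 Hz > fs/2 = 10 Hz, folds to fs − 18 Hz = 2 Hz.
14 Hz > fs/2 = 10 Hz, folds to fs − 14 Hz = 6 Hz.
28 Hz mod fs = 8 Hz.
8 Hz ≤ fs/2 = 10 Hz, appears at 8 Hz.
22 Hz mod fs = 2 Hz.
2 Hz ≤ fs/2 = 10 Hz, appears at 2 Hz.
16 Hz > fs/2 = 10 Hz, folds to fs − 16 Hz = 4 Hz.
22 Hz and 58 Hz both map to 2 Hz.

22 Hz, 58 Hz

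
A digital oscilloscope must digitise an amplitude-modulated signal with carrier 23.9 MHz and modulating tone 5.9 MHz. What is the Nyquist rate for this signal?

59.6 MHz

AM sidebands sit at fc ± fm = 18 MHz and 29.8 MHz.
Highest-frequency component: 29.8 MHz.
Nyquist rate = 2 × 29.8 MHz = 59.6 MHz.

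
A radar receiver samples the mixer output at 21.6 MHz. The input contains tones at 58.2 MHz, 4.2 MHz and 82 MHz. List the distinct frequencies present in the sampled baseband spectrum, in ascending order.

fs/2 = 10.8 MHz.
58.2 MHz mod fs = 15 MHz.
15 MHz > fs/2 = 10.8 MHz, folds to fs − 15 MHz = 6.6 MHz.
4.2 MHz ≤ fs/2 = 10.8 MHz, passes unchanged.
82 MHz mod fs = 17.2 MHz.
17.2 MHz > fs/2 = 10.8 MHz, folds to fs − 17.2 MHz = 4.4 MHz.
Distinct values: {4.2 MHz, 4.4 MHz, 6.6 MHz}.

4.2 MHz, 4.4 MHz, 6.6 MHz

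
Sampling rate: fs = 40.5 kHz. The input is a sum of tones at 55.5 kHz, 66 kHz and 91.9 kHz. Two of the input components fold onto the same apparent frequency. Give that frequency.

fs/2 = 20.25 kHz.
55.5 kHz mod fs = 15 kHz.
15 kHz ≤ fs/2 = 20.25 kHz, appears at 15 kHz.
66 kHz mod fs = 25.5 kHz.
25.5 kHz > fs/2 = 20.25 kHz, folds to fs − 25.5 kHz = 15 kHz.
91.9 kHz mod fs = 10.9 kHz.
10.9 kHz ≤ fs/2 = 20.25 kHz, appears at 10.9 kHz.
55.5 kHz and 66 kHz both map to 15 kHz.

15 kHz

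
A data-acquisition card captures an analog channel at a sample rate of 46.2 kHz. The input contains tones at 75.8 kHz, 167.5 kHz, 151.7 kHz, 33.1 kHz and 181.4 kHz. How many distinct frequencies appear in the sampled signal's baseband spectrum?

4

fs/2 = 23.1 kHz.
75.8 kHz mod fs = 29.6 kHz.
29.6 kHz > fs/2 = 23.1 kHz, folds to fs − 29.6 kHz = 16.6 kHz.
167.5 kHz mod fs = 28.9 kHz.
28.9 kHz > fs/2 = 23.1 kHz, folds to fs − 28.9 kHz = 17.3 kHz.
151.7 kHz mod fs = 13.1 kHz.
13.1 kHz ≤ fs/2 = 23.1 kHz, appears at 13.1 kHz.
33.1 kHz > fs/2 = 23.1 kHz, folds to fs − 33.1 kHz = 13.1 kHz.
181.4 kHz mod fs = 42.8 kHz.
42.8 kHz > fs/2 = 23.1 kHz, folds to fs − 42.8 kHz = 3.4 kHz.
Distinct values: {3.4 kHz, 13.1 kHz, 16.6 kHz, 17.3 kHz} → 4.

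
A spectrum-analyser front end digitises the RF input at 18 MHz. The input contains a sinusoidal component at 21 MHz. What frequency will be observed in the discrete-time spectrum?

3 MHz

21 MHz mod fs = 3 MHz.
3 MHz ≤ fs/2 = 9 MHz, appears at 3 MHz.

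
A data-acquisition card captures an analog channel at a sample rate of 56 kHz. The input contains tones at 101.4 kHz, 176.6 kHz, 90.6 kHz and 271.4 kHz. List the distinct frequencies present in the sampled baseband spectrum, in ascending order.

8.6 kHz, 10.6 kHz, 21.4 kHz

fs/2 = 28 kHz.
101.4 kHz mod fs = 45.4 kHz.
45.4 kHz > fs/2 = 28 kHz, folds to fs − 45.4 kHz = 10.6 kHz.
176.6 kHz mod fs = 8.6 kHz.
8.6 kHz ≤ fs/2 = 28 kHz, appears at 8.6 kHz.
90.6 kHz mod fs = 34.6 kHz.
34.6 kHz > fs/2 = 28 kHz, folds to fs − 34.6 kHz = 21.4 kHz.
271.4 kHz mod fs = 47.4 kHz.
47.4 kHz > fs/2 = 28 kHz, folds to fs − 47.4 kHz = 8.6 kHz.
Distinct values: {8.6 kHz, 10.6 kHz, 21.4 kHz}.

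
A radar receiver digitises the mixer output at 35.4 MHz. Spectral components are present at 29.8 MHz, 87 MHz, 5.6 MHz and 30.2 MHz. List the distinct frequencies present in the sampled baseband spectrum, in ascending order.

5.2 MHz, 5.6 MHz, 16.2 MHz

fs/2 = 17.7 MHz.
29.8 MHz > fs/2 = 17.7 MHz, folds to fs − 29.8 MHz = 5.6 MHz.
87 MHz mod fs = 16.2 MHz.
16.2 MHz ≤ fs/2 = 17.7 MHz, appears at 16.2 MHz.
5.6 MHz ≤ fs/2 = 17.7 MHz, passes unchanged.
30.2 MHz > fs/2 = 17.7 MHz, folds to fs − 30.2 MHz = 5.2 MHz.
Distinct values: {5.2 MHz, 5.6 MHz, 16.2 MHz}.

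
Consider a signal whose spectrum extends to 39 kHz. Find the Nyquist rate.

Nyquist rate = 2 × 39 kHz = 78 kHz.

78 kHz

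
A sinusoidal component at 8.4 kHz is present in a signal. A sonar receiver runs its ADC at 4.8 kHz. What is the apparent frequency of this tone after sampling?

8.4 kHz mod fs = 3.6 kHz.
3.6 kHz > fs/2 = 2.4 kHz, folds to fs − 3.6 kHz = 1.2 kHz.

1.2 kHz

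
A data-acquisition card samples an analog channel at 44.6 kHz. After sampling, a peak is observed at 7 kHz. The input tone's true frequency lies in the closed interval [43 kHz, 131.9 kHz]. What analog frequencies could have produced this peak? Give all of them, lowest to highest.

Frequencies that alias to 7 kHz are k·fs ± 7 kHz for integer k ≥ 0.
k=0: 7 kHz.
k=1: 37.6 kHz, 51.6 kHz.
k=2: 82.2 kHz, 96.2 kHz.
k=3: 126.8 kHz, 140.8 kHz.
k=4: 171.4 kHz, 185.4 kHz.
Within [43 kHz, 131.9 kHz]: 51.6 kHz, 82.2 kHz, 96.2 kHz, 126.8 kHz.

51.6 kHz, 82.2 kHz, 96.2 kHz, 126.8 kHz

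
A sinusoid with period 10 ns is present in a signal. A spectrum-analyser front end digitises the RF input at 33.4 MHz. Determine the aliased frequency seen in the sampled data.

T = 10 ns → f = 1/T = 100 MHz.
100 MHz mod fs = 33.2 MHz.
33.2 MHz > fs/2 = 16.7 MHz, folds to fs − 33.2 MHz = 0.2 MHz.

0.2 MHz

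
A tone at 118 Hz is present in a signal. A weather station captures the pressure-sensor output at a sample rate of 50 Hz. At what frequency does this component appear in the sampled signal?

118 Hz mod fs = 18 Hz.
18 Hz ≤ fs/2 = 25 Hz, appears at 18 Hz.

18 Hz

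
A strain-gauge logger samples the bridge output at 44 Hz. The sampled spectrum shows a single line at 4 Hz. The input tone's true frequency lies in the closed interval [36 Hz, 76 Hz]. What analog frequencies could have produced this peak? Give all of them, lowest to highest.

Frequencies that alias to 4 Hz are k·fs ± 4 Hz for integer k ≥ 0.
k=0: 4 Hz.
k=1: 40 Hz, 48 Hz.
k=2: 84 Hz, 92 Hz.
Within [36 Hz, 76 Hz]: 40 Hz, 48 Hz.

40 Hz, 48 Hz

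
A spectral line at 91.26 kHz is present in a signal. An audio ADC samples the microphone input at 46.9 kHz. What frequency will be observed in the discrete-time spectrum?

91.26 kHz mod fs = 44.36 kHz.
44.36 kHz > fs/2 = 23.45 kHz, folds to fs − 44.36 kHz = 2.54 kHz.

2.54 kHz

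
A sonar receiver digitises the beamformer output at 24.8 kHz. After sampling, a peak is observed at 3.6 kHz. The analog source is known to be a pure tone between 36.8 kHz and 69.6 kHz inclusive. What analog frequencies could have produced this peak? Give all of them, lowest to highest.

Frequencies that alias to 3.6 kHz are k·fs ± 3.6 kHz for integer k ≥ 0.
k=0: 3.6 kHz.
k=1: 21.2 kHz, 28.4 kHz.
k=2: 46 kHz, 53.2 kHz.
k=3: 70.8 kHz, 78 kHz.
Within [36.8 kHz, 69.6 kHz]: 46 kHz, 53.2 kHz.

46 kHz, 53.2 kHz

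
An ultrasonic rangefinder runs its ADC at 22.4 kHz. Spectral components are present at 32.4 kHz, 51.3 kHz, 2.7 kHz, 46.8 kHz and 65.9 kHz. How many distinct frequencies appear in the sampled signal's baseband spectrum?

fs/2 = 11.2 kHz.
32.4 kHz mod fs = 10 kHz.
10 kHz ≤ fs/2 = 11.2 kHz, appears at 10 kHz.
51.3 kHz mod fs = 6.5 kHz.
6.5 kHz ≤ fs/2 = 11.2 kHz, appears at 6.5 kHz.
2.7 kHz ≤ fs/2 = 11.2 kHz, passes unchanged.
46.8 kHz mod fs = 2 kHz.
2 kHz ≤ fs/2 = 11.2 kHz, appears at 2 kHz.
65.9 kHz mod fs = 21.1 kHz.
21.1 kHz > fs/2 = 11.2 kHz, folds to fs − 21.1 kHz = 1.3 kHz.
Distinct values: {1.3 kHz, 2 kHz, 2.7 kHz, 6.5 kHz, 10 kHz} → 5.

5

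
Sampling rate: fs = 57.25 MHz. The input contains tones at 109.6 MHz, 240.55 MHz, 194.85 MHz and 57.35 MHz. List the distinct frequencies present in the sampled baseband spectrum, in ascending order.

0.1 MHz, 4.9 MHz, 11.55 MHz, 23.1 MHz

fs/2 = 28.625 MHz.
109.6 MHz mod fs = 52.35 MHz.
52.35 MHz > fs/2 = 28.625 MHz, folds to fs − 52.35 MHz = 4.9 MHz.
240.55 MHz mod fs = 11.55 MHz.
11.55 MHz ≤ fs/2 = 28.625 MHz, appears at 11.55 MHz.
194.85 MHz mod fs = 23.1 MHz.
23.1 MHz ≤ fs/2 = 28.625 MHz, appears at 23.1 MHz.
57.35 MHz mod fs = 0.1 MHz.
0.1 MHz ≤ fs/2 = 28.625 MHz, appears at 0.1 MHz.
Distinct values: {0.1 MHz, 4.9 MHz, 11.55 MHz, 23.1 MHz}.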